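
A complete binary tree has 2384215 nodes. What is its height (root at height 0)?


In a complete binary tree, level k holds nodes 2^k .. 2^(k+1)-1 (1-indexed).
Height = floor(log2(n)) = floor(log2(2384215)) = 21
Check: 2^21 = 2097152 <= 2384215 < 4194304 = 2^22


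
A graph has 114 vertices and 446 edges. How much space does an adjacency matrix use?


Adjacency matrix: V x V grid of entries
Space = V^2 = 114^2 = 114 * 114 = 12996


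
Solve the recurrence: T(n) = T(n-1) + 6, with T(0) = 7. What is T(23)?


Unrolling the recurrence:
T(23) = T(22) + 6
       = T(21) + 6 + 6
       = T(20) + 6*3
       ...
       = T(0) + 6*23
       = 7 + 138 = 145


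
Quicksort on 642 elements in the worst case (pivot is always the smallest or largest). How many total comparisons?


In the worst case, each partition step picks the worst pivot:
  Partition 1: 641 comparisons (n-1 elements to compare)
  Partition 2: 640 comparisons
  Partition 3: 639 comparisons
  Partition 4: 638 comparisons
  Partition 5: 637 comparisons
  ...
  Last partition: 0 comparisons
Total = (n-1) + (n-2) + ... + 1 + 0 = n*(n-1)/2
= 642*641/2 = 205761


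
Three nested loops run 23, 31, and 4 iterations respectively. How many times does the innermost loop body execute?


Loop 1 (outermost): 23 iterations
Loop 2 (middle): 31 iterations per outer
Loop 3 (innermost): 4 iterations per middle
Total = 23 * 31 * 4 = 2852


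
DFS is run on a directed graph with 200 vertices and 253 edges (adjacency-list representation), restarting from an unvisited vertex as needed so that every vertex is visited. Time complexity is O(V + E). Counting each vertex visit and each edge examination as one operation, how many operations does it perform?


A full DFS traversal processes each vertex exactly once (push/pop on stack).
Each directed edge is examined once.
V = 200, E = 253
V + E = 453


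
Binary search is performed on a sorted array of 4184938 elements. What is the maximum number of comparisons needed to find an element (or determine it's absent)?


Binary search halves the search space each comparison:
  Step 1: search space = 4184938 -> 2092469
  Step 2: search space = 2092469 -> 1046234
  Step 3: search space = 1046234 -> 523117
  Step 4: search space = 523117 -> 261558
  Step 5: search space = 261558 -> 130779
  Step 6: search space = 130779 -> 65389
  Step 7: search space = 65389 -> 32694
  Step 8: search space = 32694 -> 16347
  Step 9: search space = 16347 -> 8173
  Step 10: search space = 8173 -> 4086
  Step 11: search space = 4086 -> 2043
  Step 12: search space = 2043 -> 1021
  Step 13: search space = 1021 -> 510
  Step 14: search space = 510 -> 255
  Step 15: search space = 255 -> 127
  Step 16: search space = 127 -> 63
  Step 17: search space = 63 -> 31
  Step 18: search space = 31 -> 15
  Step 19: search space = 15 -> 7
  Step 20: search space = 7 -> 3
  Step 21: search space = 3 -> 1
  Step 22: search space = 1 (final check)
Maximum comparisons = floor(log2(4184938)) + 1 = 21 + 1 = 22


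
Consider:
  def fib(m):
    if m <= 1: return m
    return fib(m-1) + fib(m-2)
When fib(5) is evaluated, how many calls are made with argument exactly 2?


Let N(m) = number of times fib(m) is called while evaluating fib(5).
N(5) = 1 (the initial call).
N(4) = 1 (only fib(5) calls it).
For 1 <= m <= 3: fib(m) is called by fib(m+1) and fib(m+2), so
  N(m) = N(m+1) + N(m+2).
fib(0) is called only by fib(2), so N(0) = N(2).
Walk down from m=5:
  N(5)=1, N(4)=1, N(3)=2, N(2)=3
N(2) = 3


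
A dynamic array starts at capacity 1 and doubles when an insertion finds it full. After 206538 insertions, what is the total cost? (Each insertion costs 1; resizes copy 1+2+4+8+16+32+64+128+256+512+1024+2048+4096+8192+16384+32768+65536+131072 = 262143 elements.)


Insertion cost: 206538 (one per element)
Resizes occur just before inserting elements 2, 3, 5, 9, ...
Elements copied at each resize: 1 + 2 + 4 + 8 + 16 + 32 + 64 + 128 + 256 + 512 + 1024 + 2048 + 4096 + 8192 + 16384 + 32768 + 65536 + 131072
Sum of copies = 262143 (geometric series: 2^k - 1)
Total = 206538 + 262143 = 468681


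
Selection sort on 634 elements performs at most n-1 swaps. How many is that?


Each of the 633 passes places one element in its final position.
Pass 1: swap minimum into position 0
Pass 2: swap minimum of remaining into position 1
...
Pass 633: last two elements, one swap
Maximum swaps = 634 - 1 = 633


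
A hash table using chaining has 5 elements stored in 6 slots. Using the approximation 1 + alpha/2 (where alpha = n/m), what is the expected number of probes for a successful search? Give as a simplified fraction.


Load factor alpha = n/m = 5/6
Expected probes = 1 + alpha/2 = 1 + 5/(2*6)
= 1 + 5/12
= 12/12 + 5/12
= 17/12


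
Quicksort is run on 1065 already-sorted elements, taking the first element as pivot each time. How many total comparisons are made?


Sum of comparisons per partition:
1064 + 1063 + ... + 1 + 0
= 1065 * (1065 - 1) / 2
= 1065 * 1064 / 2
= 566580


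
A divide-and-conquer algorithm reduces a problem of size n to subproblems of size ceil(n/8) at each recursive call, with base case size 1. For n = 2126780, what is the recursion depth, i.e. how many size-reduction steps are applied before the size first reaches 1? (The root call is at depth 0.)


Each step divides the size by 8 (rounding up); after k steps the size is ceil(n/8^k), which equals 1 exactly when 8^k >= n.
So the depth is the smallest k with 8^k >= 2126780, i.e. ceil(log_8(2126780)).
8^7 = 2097152 < 2126780 <= 16777216 = 8^8
Recursion depth = 8


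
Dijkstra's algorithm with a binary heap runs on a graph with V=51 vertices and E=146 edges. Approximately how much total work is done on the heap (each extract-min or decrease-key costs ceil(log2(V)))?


Dijkstra with a binary heap: each vertex is extracted once, each edge may relax once.
Each heap operation costs O(log V).
V + E = 51 + 146 = 197
ceil(log2(51)) = 6 (since 2^5 = 32 < 51 <= 64 = 2^6)
Total heap work = (V+E) * ceil(log2(V)) = 197 * 6 = 1182


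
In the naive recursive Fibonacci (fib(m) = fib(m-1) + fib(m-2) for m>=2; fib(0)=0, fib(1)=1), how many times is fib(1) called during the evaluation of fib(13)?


Let N(m) = number of times fib(m) is called while evaluating fib(13).
N(13) = 1 (the initial call).
N(12) = 1 (only fib(13) calls it).
For 1 <= m <= 11: fib(m) is called by fib(m+1) and fib(m+2), so
  N(m) = N(m+1) + N(m+2).
fib(0) is called only by fib(2), so N(0) = N(2).
Walk down from m=13:
  N(13)=1, N(12)=1, N(11)=2, N(10)=3, N(9)=5, N(8)=8, N(7)=13, N(6)=21, N(5)=34, N(4)=55, N(3)=89, N(2)=144, N(1)=233
N(1) = 233


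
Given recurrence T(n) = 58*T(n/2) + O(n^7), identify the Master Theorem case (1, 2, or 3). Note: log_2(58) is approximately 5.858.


Master Theorem parameters: a=58, b=2, c=7
log_b(a) = 5.858
Compare b^c with a: 2^7 = 128 > 58, so c > log_b(a).
Comparing c=7 vs log_b(a)=5.858:
7 > 5.858 => Case 3
Result: T(n) = O(n^7)
Master Theorem case = 3


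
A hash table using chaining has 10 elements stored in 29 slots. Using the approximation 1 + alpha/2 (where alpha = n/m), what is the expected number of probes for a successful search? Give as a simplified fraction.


Load factor alpha = n/m = 10/29
Expected probes = 1 + alpha/2 = 1 + 10/(2*29)
= 1 + 10/58
= 58/58 + 10/58
= 68/58
Simplify: 34/29


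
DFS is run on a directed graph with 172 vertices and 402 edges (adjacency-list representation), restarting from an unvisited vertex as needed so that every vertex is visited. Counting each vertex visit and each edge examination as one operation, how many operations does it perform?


A full DFS traversal processes each vertex exactly once (push/pop on stack).
Each directed edge is examined once.
V = 172, E = 402
V + E = 574


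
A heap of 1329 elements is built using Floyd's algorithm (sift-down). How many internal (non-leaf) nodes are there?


Leaf nodes occupy roughly half the array.
Sift-down is called for each internal node, starting from the last one.
Internal nodes = floor(n/2) = floor(1329/2) = 664


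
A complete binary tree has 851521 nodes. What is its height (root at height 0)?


In a complete binary tree, level k holds nodes 2^k .. 2^(k+1)-1 (1-indexed).
Height = floor(log2(n)) = floor(log2(851521)) = 19
Check: 2^19 = 524288 <= 851521 < 1048576 = 2^20


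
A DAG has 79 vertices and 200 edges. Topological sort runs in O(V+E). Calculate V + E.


V = 79 (vertex processing)
E = 200 (edge processing)
V + E = 79 + 200 = 279


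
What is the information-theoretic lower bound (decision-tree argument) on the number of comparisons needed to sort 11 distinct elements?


A binary decision tree of height h has at most 2^h leaves and needs at least n! of them, so h >= ceil(log2(n!)).
Compute 11! as a running product:
  x2 = 2, x3 = 6, x4 = 24, x5 = 120
  x6 = 720, x7 = 5040, x8 = 40320, x9 = 362880
  x10 = 3628800, x11 = 39916800
11! = 39916800
Bracket between powers of 2:
  2^25 = 33554432 < 39916800 <= 67108864 = 2^26
So ceil(log2(11!)) = 26


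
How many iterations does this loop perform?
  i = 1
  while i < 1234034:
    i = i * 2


The loop variable doubles each iteration:
i = 1 -> 2 -> 4 -> 8 -> 16 -> 32 -> 64 -> 128 -> 256 -> 512 -> 1024 -> 2048 -> 4096 -> 8192 -> 16384 -> 32768 -> 65536 -> 131072 -> 262144 -> 524288 -> 1048576 -> 2097152 (stop, 2097152 >= 1234034)
Number of doublings = ceil(log2(1234034)) = 21


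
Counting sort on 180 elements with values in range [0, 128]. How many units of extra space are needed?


Output array size: 180 (to store sorted result)
Count array size: 129 (one slot per possible value, range 0 to 128)
Total extra space = 180 + 129 = 309


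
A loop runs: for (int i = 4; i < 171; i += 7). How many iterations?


Loop starts at i = 4, increments by 7, stops when i >= 171.
Number of iterations = ceil((171 - 4) / 7)
= ceil(167 / 7)
= 24


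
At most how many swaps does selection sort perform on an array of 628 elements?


Each of the 627 passes places one element in its final position.
Pass 1: swap minimum into position 0
Pass 2: swap minimum of remaining into position 1
...
Pass 627: last two elements, one swap
Maximum swaps = 628 - 1 = 627


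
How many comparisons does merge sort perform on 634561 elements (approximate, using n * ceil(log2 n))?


Recursion depth: ceil(log2(634561)) = 20
Each recursion level merges n = 634561 elements
Total = 634561 * 20 = 12691220


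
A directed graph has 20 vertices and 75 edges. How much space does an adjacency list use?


Adjacency list: one list head per vertex + one entry per edge
Vertex heads: 20
Edge entries: 75
Total = 20 + 75 = 95


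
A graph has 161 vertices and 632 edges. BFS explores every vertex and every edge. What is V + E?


A full BFS traversal dequeues each vertex once and examines each edge once.
Vertex visits: 161
Edge visits: 632
V + E = 161 + 632 = 793


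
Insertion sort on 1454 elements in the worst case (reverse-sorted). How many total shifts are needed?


In the worst case (reverse-sorted), each element shifts past all previous:
  Element 1: 1 shifts
  Element 2: 2 shifts
  Element 3: 3 shifts
  Element 4: 4 shifts
  Element 5: 5 shifts
  ...
  Element 1453: 1453 shifts
Total = 1 + 2 + ... + 1453
= 1454*(1454-1)/2 = 1056331


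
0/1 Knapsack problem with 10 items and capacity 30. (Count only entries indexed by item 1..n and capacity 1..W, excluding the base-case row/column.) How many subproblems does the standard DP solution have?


The DP table is indexed by (item, capacity).
Rows: 10 items
Columns: 30 capacity values (1 to W)
Total subproblems = 10 * 30 = 300


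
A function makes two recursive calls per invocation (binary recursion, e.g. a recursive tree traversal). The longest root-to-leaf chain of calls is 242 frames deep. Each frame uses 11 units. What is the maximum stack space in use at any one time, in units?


Binary recursion: the two calls run one after the other, so only one root-to-leaf chain of frames is on the stack at a time.
Maximum depth (longest chain) = 242 frames
Each frame = 11 units
Max stack space = 242 * 11 = 2662


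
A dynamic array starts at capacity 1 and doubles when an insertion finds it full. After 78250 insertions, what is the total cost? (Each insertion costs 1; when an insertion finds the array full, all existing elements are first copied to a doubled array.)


Insertion cost: 78250 (one per element)
Resizes occur just before inserting elements 2, 3, 5, 9, ...
Elements copied at each resize: 1 + 2 + 4 + 8 + 16 + 32 + 64 + 128 + 256 + 512 + 1024 + 2048 + 4096 + 8192 + 16384 + 32768 + 65536
Sum of copies = 131071 (geometric series: 2^k - 1)
Total = 78250 + 131071 = 209321


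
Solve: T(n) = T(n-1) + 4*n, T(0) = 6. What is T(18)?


Expanding the recurrence:
T(18) = T(17) + 4*18
       = T(16) + 4*17 + 4*18
       ...
       = T(0) + 4*(1 + 2 + ... + 18)
       = 6 + 4 * 18*19/2
       = 6 + 4 * 171
       = 6 + 684 = 690


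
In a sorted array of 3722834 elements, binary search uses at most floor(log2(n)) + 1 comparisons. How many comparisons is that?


Halving sequence: 3722834 -> 1861417 -> 930708 -> 465354 -> 232677 -> 116338 -> 58169 -> 29084 -> 14542 -> 7271 -> 3635 -> 1817 -> 908 -> 454 -> 227 -> 113 -> 56 -> 28 -> 14 -> 7 -> 3 -> 1
Number of halvings = 21
Max comparisons = 21 + 1 = 22


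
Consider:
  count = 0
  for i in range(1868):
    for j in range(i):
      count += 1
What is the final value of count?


For each i, the inner loop runs i times:
  i=0: inner runs 0 times
  i=1: inner runs 1 time
  i=2: inner runs 2 times
  i=3: inner runs 3 times
  i=4: inner runs 4 times
  i=5: inner runs 5 times
  i=6: inner runs 6 times
  i=7: inner runs 7 times
  ...
Total = 0 + 1 + 2 + ... + 1867 = 1868*(1868-1)/2 = 1743778


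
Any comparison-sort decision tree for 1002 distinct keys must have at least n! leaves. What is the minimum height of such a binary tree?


A binary decision tree of height h has at most 2^h leaves and needs at least n! of them, so h >= ceil(log2(n!)).
1002! is far too large to multiply out, so use Stirling's series:
  ln(n!) ~ n ln n - n + (1/2) ln(2 pi n) + 1/(12n)  (error below 1/(360 n^3), negligible here)
  ln(1002) = 6.9097533
  n ln n = 1002 * 6.9097533 = 6923.5728
  (1/2) ln(2 pi * 1002) = (1/2) ln(6295.7517) = 4.3738
  1/(12*1002) = 0.0001
  ln(1002!) ~ 6923.5728 - 1002 + 4.3738 + 0.0001 = 5925.9467
Convert to base 2: log2(1002!) = 5925.9467 / ln 2 = 5925.9467 / 0.69314718 = 8549.3339
ceil(8549.3339) = 8550


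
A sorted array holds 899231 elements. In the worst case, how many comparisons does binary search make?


Halving sequence: 899231 -> 449615 -> 224807 -> 112403 -> 56201 -> 28100 -> 14050 -> 7025 -> 3512 -> 1756 -> 878 -> 439 -> 219 -> 109 -> 54 -> 27 -> 13 -> 6 -> 3 -> 1
Number of halvings = 19
Max comparisons = 19 + 1 = 20


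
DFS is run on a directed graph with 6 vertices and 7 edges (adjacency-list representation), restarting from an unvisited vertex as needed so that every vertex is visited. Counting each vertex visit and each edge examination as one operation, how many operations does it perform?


A full DFS traversal processes each vertex exactly once (push/pop on stack).
Each directed edge is examined once.
V = 6, E = 7
V + E = 13


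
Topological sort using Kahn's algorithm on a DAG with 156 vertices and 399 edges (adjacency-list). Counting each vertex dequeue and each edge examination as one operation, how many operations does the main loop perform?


Kahn's algorithm:
  1. Compute in-degrees: O(V + E)
  2. Process queue: each vertex dequeued once (O(V))
     each edge examined once (O(E))
Total = V + E = 156 + 399 = 555


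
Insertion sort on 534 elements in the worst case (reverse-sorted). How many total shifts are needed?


In the worst case (reverse-sorted), each element shifts past all previous:
  Element 1: 1 shifts
  Element 2: 2 shifts
  Element 3: 3 shifts
  Element 4: 4 shifts
  Element 5: 5 shifts
  ...
  Element 533: 533 shifts
Total = 1 + 2 + ... + 533
= 534*(534-1)/2 = 142311


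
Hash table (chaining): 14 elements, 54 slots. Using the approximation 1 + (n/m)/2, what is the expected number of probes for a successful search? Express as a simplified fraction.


Computing expected probes:
alpha = 14/54
= 1 + alpha/2
= 1 + 14/(2*54)
= (2*54 + 14) / (2*54)
= 122/108 = 61/54


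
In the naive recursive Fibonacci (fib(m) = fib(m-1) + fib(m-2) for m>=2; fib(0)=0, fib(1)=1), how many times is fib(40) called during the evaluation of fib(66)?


Let N(m) = number of times fib(m) is called while evaluating fib(66).
N(66) = 1 (the initial call).
N(65) = 1 (only fib(66) calls it).
For 1 <= m <= 64: fib(m) is called by fib(m+1) and fib(m+2), so
  N(m) = N(m+1) + N(m+2).
fib(0) is called only by fib(2), so N(0) = N(2).
Walk down from m=66:
  N(66)=1, N(65)=1, N(64)=2, N(63)=3, N(62)=5, N(61)=8, N(60)=13, N(59)=21, N(58)=34, N(57)=55, N(56)=89, N(55)=144, N(54)=233, N(53)=377, N(52)=610, N(51)=987, N(50)=1597, N(49)=2584, N(48)=4181, N(47)=6765, N(46)=10946, N(45)=17711, N(44)=28657, N(43)=46368, N(42)=75025, N(41)=121393, N(40)=196418
N(40) = 196418


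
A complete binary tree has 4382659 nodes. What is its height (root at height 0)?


In a complete binary tree, level k holds nodes 2^k .. 2^(k+1)-1 (1-indexed).
Height = floor(log2(n)) = floor(log2(4382659)) = 22
Check: 2^22 = 4194304 <= 4382659 < 8388608 = 2^23


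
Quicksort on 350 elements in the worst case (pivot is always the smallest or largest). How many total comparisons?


In the worst case, each partition step picks the worst pivot:
  Partition 1: 349 comparisons (n-1 elements to compare)
  Partition 2: 348 comparisons
  Partition 3: 347 comparisons
  Partition 4: 346 comparisons
  Partition 5: 345 comparisons
  ...
  Last partition: 0 comparisons
Total = (n-1) + (n-2) + ... + 1 + 0 = n*(n-1)/2
= 350*349/2 = 61075


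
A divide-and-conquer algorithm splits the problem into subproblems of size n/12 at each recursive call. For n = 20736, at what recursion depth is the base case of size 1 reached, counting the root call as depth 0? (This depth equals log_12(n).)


At each depth, the problem size is divided by 12:
  Depth 0: problem size = 20736
  Depth 1: problem size = 1728
  Depth 2: problem size = 144
  Depth 3: problem size = 12
  Depth 4: problem size = 1 (base case)
The base case is reached at depth log_12(20736) = 4 (the tree has 5 levels counting depth 0, but the depth asked for is 4).
Recursion depth = 4


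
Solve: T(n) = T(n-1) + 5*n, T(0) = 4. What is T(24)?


Expanding the recurrence:
T(24) = T(23) + 5*24
       = T(22) + 5*23 + 5*24
       ...
       = T(0) + 5*(1 + 2 + ... + 24)
       = 4 + 5 * 24*25/2
       = 4 + 5 * 300
       = 4 + 1500 = 1504


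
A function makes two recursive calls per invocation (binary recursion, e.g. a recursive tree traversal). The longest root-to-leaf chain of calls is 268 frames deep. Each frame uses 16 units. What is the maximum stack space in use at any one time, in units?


Binary recursion: the two calls run one after the other, so only one root-to-leaf chain of frames is on the stack at a time.
Maximum depth (longest chain) = 268 frames
Each frame = 16 units
Max stack space = 268 * 16 = 4288


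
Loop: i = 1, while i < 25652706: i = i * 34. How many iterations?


i multiplies by 34 each step:
i = 1 -> 34 -> 1156 -> 39304 -> 1336336 -> 45435424 (stop)
Iterations = ceil(log_34(25652706)) = 5


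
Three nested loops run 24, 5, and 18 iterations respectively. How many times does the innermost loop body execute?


Loop 1 (outermost): 24 iterations
Loop 2 (middle): 5 iterations per outer
Loop 3 (innermost): 18 iterations per middle
Total = 24 * 5 * 18 = 2160


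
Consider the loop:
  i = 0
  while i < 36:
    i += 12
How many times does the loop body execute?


Starting at i = 0, each iteration adds 12.
Iterations until i >= 36:
  Iteration 1: i = 0 -> i = 12
  Iteration 2: i = 12 -> i = 24
  Iteration 3: i = 24 -> i = 36
Total iterations = ceil(36/12) = 3


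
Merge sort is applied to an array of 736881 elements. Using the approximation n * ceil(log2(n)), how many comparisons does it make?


Merge sort divides the array into halves recursively.
Number of levels = ceil(log2(736881)) = 20
At each level, approximately n = 736881 comparisons are needed for merging.
Total comparisons ~ n * ceil(log2(n)) = 736881 * 20 = 14737620


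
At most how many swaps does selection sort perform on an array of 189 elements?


Each of the 188 passes places one element in its final position.
Pass 1: swap minimum into position 0
Pass 2: swap minimum of remaining into position 1
...
Pass 188: last two elements, one swap
Maximum swaps = 189 - 1 = 188


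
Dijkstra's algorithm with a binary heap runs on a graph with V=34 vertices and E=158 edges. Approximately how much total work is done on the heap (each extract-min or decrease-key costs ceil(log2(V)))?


Dijkstra with a binary heap: each vertex is extracted once, each edge may relax once.
Each heap operation costs O(log V).
V + E = 34 + 158 = 192
ceil(log2(34)) = 6 (since 2^5 = 32 < 34 <= 64 = 2^6)
Total heap work = (V+E) * ceil(log2(V)) = 192 * 6 = 1152


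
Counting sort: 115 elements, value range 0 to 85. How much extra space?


n = 115 (output array)
k = 86 (count array for 86 distinct values)
Extra space = 115 + 86 = 201


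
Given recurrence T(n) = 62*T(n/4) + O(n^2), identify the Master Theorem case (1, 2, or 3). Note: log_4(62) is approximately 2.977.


Master Theorem parameters: a=62, b=4, c=2
log_b(a) = 2.977
Compare b^c with a: 4^2 = 16 < 62, so c < log_b(a).
Comparing c=2 vs log_b(a)=2.977:
2 < 2.977 => Case 1
Result: T(n) = O(n^(log_4 62)) ~ O(n^2.977)
Master Theorem case = 1


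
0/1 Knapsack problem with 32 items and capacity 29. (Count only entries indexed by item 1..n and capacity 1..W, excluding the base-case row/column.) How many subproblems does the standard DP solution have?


The DP table is indexed by (item, capacity).
Rows: 32 items
Columns: 29 capacity values (1 to W)
Total subproblems = 32 * 29 = 928


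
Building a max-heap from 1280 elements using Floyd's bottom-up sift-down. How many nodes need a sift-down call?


In a heap of 1280 elements (0-indexed array):
  Last element index: 1279
  Parent of last element: floor((1279 - 1) / 2) = 639
  Internal nodes: indices 0 to 639
  Count = floor(1280/2) = 640


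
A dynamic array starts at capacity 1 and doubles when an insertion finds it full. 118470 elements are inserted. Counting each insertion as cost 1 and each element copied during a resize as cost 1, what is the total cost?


n = 118470
Insertion costs: 118470
Resizes copy 1, 2, 4, ... up to the largest power of 2 that is <= n-1 = 118469, i.e. 65536.
Copy costs = 1 + 2 + 4 + 8 + 16 + 32 + 64 + 128 + 256 + 512 + 1024 + 2048 + 4096 + 8192 + 16384 + 32768 + 65536 = 131071
Total = 118470 + 131071 = 249541


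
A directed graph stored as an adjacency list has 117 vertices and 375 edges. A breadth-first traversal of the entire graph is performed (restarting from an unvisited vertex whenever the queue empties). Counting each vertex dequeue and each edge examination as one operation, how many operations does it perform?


A full BFS traversal dequeues each vertex once and examines each edge once.
Vertex visits: 117
Edge visits: 375
V + E = 117 + 375 = 492


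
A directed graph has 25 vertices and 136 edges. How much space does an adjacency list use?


Adjacency list: one list head per vertex + one entry per edge
Vertex heads: 25
Edge entries: 136
Total = 25 + 136 = 161


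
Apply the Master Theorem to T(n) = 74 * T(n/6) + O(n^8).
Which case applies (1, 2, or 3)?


The Master Theorem: T(n) = a*T(n/b) + O(n^c)
  a = 74, b = 6, c = 8
log_b(a) = log_6(74) ~ 2.402
Compare b^c with a: 6^8 = 1679616 > 74, so c > log_b(a).
Since c > log_b(a), Case 3 applies.
T(n) = O(n^8)
Master Theorem case = 3


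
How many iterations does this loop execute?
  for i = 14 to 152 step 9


The loop variable i takes values starting at 14 and increments by 9 each iteration.
Sequence: i = 14, 23, 32, 41, 50, 59, 68, 77, 86, ...
The upper bound 152 is inclusive, so the count is floor((last - first) / step) + 1:
floor((152 - 14) / 9) + 1 = floor(138/9) + 1 = 15 + 1 = 16


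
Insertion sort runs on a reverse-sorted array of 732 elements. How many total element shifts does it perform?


Sum of shifts = 1 + 2 + 3 + ... + 731
= 732 * 731 / 2
= 535092 / 2
= 267546


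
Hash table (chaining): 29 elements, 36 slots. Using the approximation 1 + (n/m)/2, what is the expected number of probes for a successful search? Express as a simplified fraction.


Computing expected probes:
alpha = 29/36
= 1 + alpha/2
= 1 + 29/(2*36)
= (2*36 + 29) / (2*36)
= 101/72


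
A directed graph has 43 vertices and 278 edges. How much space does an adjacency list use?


Adjacency list: one list head per vertex + one entry per edge
Vertex heads: 43
Edge entries: 278
Total = 43 + 278 = 321


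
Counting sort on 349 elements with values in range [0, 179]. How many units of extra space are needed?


Output array size: 349 (to store sorted result)
Count array size: 180 (one slot per possible value, range 0 to 179)
Total extra space = 349 + 180 = 529


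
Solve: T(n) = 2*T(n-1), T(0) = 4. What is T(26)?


Unrolling:
T(26) = 2*T(25) = 2^2*T(24) = ... = 2^26*T(0)
= 2^26 * 4
= 67108864 * 4 = 268435456


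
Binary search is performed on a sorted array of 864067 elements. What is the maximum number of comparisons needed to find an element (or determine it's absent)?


Binary search halves the search space each comparison:
  Step 1: search space = 864067 -> 432033
  Step 2: search space = 432033 -> 216016
  Step 3: search space = 216016 -> 108008
  Step 4: search space = 108008 -> 54004
  Step 5: search space = 54004 -> 27002
  Step 6: search space = 27002 -> 13501
  Step 7: search space = 13501 -> 6750
  Step 8: search space = 6750 -> 3375
  Step 9: search space = 3375 -> 1687
  Step 10: search space = 1687 -> 843
  Step 11: search space = 843 -> 421
  Step 12: search space = 421 -> 210
  Step 13: search space = 210 -> 105
  Step 14: search space = 105 -> 52
  Step 15: search space = 52 -> 26
  Step 16: search space = 26 -> 13
  Step 17: search space = 13 -> 6
  Step 18: search space = 6 -> 3
  Step 19: search space = 3 -> 1
  Step 20: search space = 1 (final check)
Maximum comparisons = floor(log2(864067)) + 1 = 19 + 1 = 20


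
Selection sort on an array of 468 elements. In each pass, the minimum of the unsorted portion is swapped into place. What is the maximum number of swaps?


Selection sort performs one swap per pass:
  Pass 1: find min in positions 0 to 467, swap with position 0
  Pass 2: find min in positions 1 to 467, swap with position 1
  Pass 3: find min in positions 2 to 467, swap with position 2
  Pass 4: find min in positions 3 to 467, swap with position 3
  Pass 5: find min in positions 4 to 467, swap with position 4
  ... (462 more passes)
Total passes (and swaps) = n - 1 = 468 - 1 = 467


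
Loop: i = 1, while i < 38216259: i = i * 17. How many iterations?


i multiplies by 17 each step:
i = 1 -> 17 -> 289 -> 4913 -> 83521 -> 1419857 -> 24137569 -> 410338673 (stop)
Iterations = ceil(log_17(38216259)) = 7


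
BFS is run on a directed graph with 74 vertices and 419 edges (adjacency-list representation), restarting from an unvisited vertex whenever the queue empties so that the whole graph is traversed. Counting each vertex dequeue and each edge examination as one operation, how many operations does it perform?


A full BFS traversal dequeues each vertex exactly once and examines each directed edge exactly once.
V = 74 (vertex processing cost)
E = 419 (edge examination cost)
Total operations proportional to V + E = 74 + 419 = 493


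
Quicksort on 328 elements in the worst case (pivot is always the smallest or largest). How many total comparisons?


In the worst case, each partition step picks the worst pivot:
  Partition 1: 327 comparisons (n-1 elements to compare)
  Partition 2: 326 comparisons
  Partition 3: 325 comparisons
  Partition 4: 324 comparisons
  Partition 5: 323 comparisons
  ...
  Last partition: 0 comparisons
Total = (n-1) + (n-2) + ... + 1 + 0 = n*(n-1)/2
= 328*327/2 = 53628


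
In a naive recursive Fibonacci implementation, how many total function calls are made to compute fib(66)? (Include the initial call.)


Let C(m) = total calls to evaluate fib(m). Then C(0)=C(1)=1, and
C(m) = 1 + C(m-1) + C(m-2) for m >= 2.
Build the table (each entry = 1 + previous two):
  C(0) = 1
  C(1) = 1
  C(2) = 1 + 1 + 1 = 3
  C(3) = 1 + 3 + 1 = 5
  C(4) = 1 + 5 + 3 = 9
  C(5) = 1 + 9 + 5 = 15
  C(6) = 1 + 15 + 9 = 25
  C(7) = 1 + 25 + 15 = 41
  C(8) = 1 + 41 + 25 = 67
  C(9) = 1 + 67 + 41 = 109
  C(10) = 1 + 109 + 67 = 177
  C(11) = 1 + 177 + 109 = 287
  C(12) = 1 + 287 + 177 = 465
  C(13) = 1 + 465 + 287 = 753
  C(14) = 1 + 753 + 465 = 1219
  C(15) = 1 + 1219 + 753 = 1973
  C(16) = 1 + 1973 + 1219 = 3193
  C(17) = 1 + 3193 + 1973 = 5167
  C(18) = 1 + 5167 + 3193 = 8361
  C(19) = 1 + 8361 + 5167 = 13529
  C(20) = 1 + 13529 + 8361 = 21891
  C(21) = 1 + 21891 + 13529 = 35421
  C(22) = 1 + 35421 + 21891 = 57313
  C(23) = 1 + 57313 + 35421 = 92735
  C(24) = 1 + 92735 + 57313 = 150049
  C(25) = 1 + 150049 + 92735 = 242785
  C(26) = 1 + 242785 + 150049 = 392835
  C(27) = 1 + 392835 + 242785 = 635621
  C(28) = 1 + 635621 + 392835 = 1028457
  C(29) = 1 + 1028457 + 635621 = 1664079
  C(30) = 1 + 1664079 + 1028457 = 2692537
  C(31) = 1 + 2692537 + 1664079 = 4356617
  C(32) = 1 + 4356617 + 2692537 = 7049155
  C(33) = 1 + 7049155 + 4356617 = 11405773
  C(34) = 1 + 11405773 + 7049155 = 18454929
  C(35) = 1 + 18454929 + 11405773 = 29860703
  C(36) = 1 + 29860703 + 18454929 = 48315633
  C(37) = 1 + 48315633 + 29860703 = 78176337
  C(38) = 1 + 78176337 + 48315633 = 126491971
  C(39) = 1 + 126491971 + 78176337 = 204668309
  C(40) = 1 + 204668309 + 126491971 = 331160281
  C(41) = 1 + 331160281 + 204668309 = 535828591
  C(42) = 1 + 535828591 + 331160281 = 866988873
  C(43) = 1 + 866988873 + 535828591 = 1402817465
  C(44) = 1 + 1402817465 + 866988873 = 2269806339
  C(45) = 1 + 2269806339 + 1402817465 = 3672623805
  C(46) = 1 + 3672623805 + 2269806339 = 5942430145
  C(47) = 1 + 5942430145 + 3672623805 = 9615053951
  C(48) = 1 + 9615053951 + 5942430145 = 15557484097
  C(49) = 1 + 15557484097 + 9615053951 = 25172538049
  C(50) = 1 + 25172538049 + 15557484097 = 40730022147
  C(51) = 1 + 40730022147 + 25172538049 = 65902560197
  C(52) = 1 + 65902560197 + 40730022147 = 106632582345
  C(53) = 1 + 106632582345 + 65902560197 = 172535142543
  C(54) = 1 + 172535142543 + 106632582345 = 279167724889
  C(55) = 1 + 279167724889 + 172535142543 = 451702867433
  C(56) = 1 + 451702867433 + 279167724889 = 730870592323
  C(57) = 1 + 730870592323 + 451702867433 = 1182573459757
  C(58) = 1 + 1182573459757 + 730870592323 = 1913444052081
  C(59) = 1 + 1913444052081 + 1182573459757 = 3096017511839
  C(60) = 1 + 3096017511839 + 1913444052081 = 5009461563921
  C(61) = 1 + 5009461563921 + 3096017511839 = 8105479075761
  C(62) = 1 + 8105479075761 + 5009461563921 = 13114940639683
  C(63) = 1 + 13114940639683 + 8105479075761 = 21220419715445
  C(64) = 1 + 21220419715445 + 13114940639683 = 34335360355129
  C(65) = 1 + 34335360355129 + 21220419715445 = 55555780070575
  C(66) = 1 + 55555780070575 + 34335360355129 = 89891140425705
Total calls for fib(66) = 89891140425705


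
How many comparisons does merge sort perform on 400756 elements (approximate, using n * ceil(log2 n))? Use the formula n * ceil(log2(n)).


Recursion depth: ceil(log2(400756)) = 19
Each recursion level merges n = 400756 elements
Total = 400756 * 19 = 7614364


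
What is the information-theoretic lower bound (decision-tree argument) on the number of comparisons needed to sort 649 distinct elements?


A binary decision tree of height h has at most 2^h leaves and needs at least n! of them, so h >= ceil(log2(n!)).
649! is far too large to multiply out, so use Stirling's series:
  ln(n!) ~ n ln n - n + (1/2) ln(2 pi n) + 1/(12n)  (error below 1/(360 n^3), negligible here)
  ln(649) = 6.4754327
  n ln n = 649 * 6.4754327 = 4202.5558
  (1/2) ln(2 pi * 649) = (1/2) ln(4077.7873) = 4.1567
  1/(12*649) = 0.0001
  ln(649!) ~ 4202.5558 - 649 + 4.1567 + 0.0001 = 3557.7126
Convert to base 2: log2(649!) = 3557.7126 / ln 2 = 3557.7126 / 0.69314718 = 5132.6943
ceil(5132.6943) = 5133


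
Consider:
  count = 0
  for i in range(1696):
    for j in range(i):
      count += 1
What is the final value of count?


For each i, the inner loop runs i times:
  i=0: inner runs 0 times
  i=1: inner runs 1 time
  i=2: inner runs 2 times
  i=3: inner runs 3 times
  i=4: inner runs 4 times
  i=5: inner runs 5 times
  i=6: inner runs 6 times
  i=7: inner runs 7 times
  ...
Total = 0 + 1 + 2 + ... + 1695 = 1696*(1696-1)/2 = 1437360


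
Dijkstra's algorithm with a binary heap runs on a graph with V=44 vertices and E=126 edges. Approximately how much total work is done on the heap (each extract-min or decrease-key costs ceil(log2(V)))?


Dijkstra with a binary heap: each vertex is extracted once, each edge may relax once.
Each heap operation costs O(log V).
V + E = 44 + 126 = 170
ceil(log2(44)) = 6 (since 2^5 = 32 < 44 <= 64 = 2^6)
Total heap work = (V+E) * ceil(log2(V)) = 170 * 6 = 1020


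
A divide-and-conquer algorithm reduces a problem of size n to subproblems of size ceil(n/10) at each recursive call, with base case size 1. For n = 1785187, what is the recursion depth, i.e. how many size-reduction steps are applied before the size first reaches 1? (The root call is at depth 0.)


Each step divides the size by 10 (rounding up); after k steps the size is ceil(n/10^k), which equals 1 exactly when 10^k >= n.
So the depth is the smallest k with 10^k >= 1785187, i.e. ceil(log_10(1785187)).
10^6 = 1000000 < 1785187 <= 10000000 = 10^7
Recursion depth = 7


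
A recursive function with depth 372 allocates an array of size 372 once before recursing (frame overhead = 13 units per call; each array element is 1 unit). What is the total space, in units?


Array allocation: 372 units (allocated once)
Stack frames: 372 deep * 13 per frame = 4836 units
Total = 372 + 4836 = 5208


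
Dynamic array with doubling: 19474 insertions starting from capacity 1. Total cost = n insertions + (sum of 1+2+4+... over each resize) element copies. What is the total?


n = 19474
Insertion costs: 19474
Resizes copy 1, 2, 4, ... up to the largest power of 2 that is <= n-1 = 19473, i.e. 16384.
Copy costs = 1 + 2 + 4 + 8 + 16 + 32 + 64 + 128 + 256 + 512 + 1024 + 2048 + 4096 + 8192 + 16384 = 32767
Total = 19474 + 32767 = 52241


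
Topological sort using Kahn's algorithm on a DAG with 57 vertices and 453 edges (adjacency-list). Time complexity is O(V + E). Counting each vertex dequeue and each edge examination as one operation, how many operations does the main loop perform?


Kahn's algorithm:
  1. Compute in-degrees: O(V + E)
  2. Process queue: each vertex dequeued once (O(V))
     each edge examined once (O(E))
Total = V + E = 57 + 453 = 510


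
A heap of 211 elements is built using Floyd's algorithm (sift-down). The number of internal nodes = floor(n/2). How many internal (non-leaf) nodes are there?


Leaf nodes occupy roughly half the array.
Sift-down is called for each internal node, starting from the last one.
Internal nodes = floor(n/2) = floor(211/2) = 105


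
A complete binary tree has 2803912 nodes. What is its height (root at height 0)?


In a complete binary tree, level k holds nodes 2^k .. 2^(k+1)-1 (1-indexed).
Height = floor(log2(n)) = floor(log2(2803912)) = 21
Check: 2^21 = 2097152 <= 2803912 < 4194304 = 2^22


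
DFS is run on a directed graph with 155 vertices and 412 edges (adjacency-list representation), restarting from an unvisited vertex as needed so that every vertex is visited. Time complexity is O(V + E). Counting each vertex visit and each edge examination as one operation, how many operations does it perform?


A full DFS traversal processes each vertex exactly once (push/pop on stack).
Each directed edge is examined once.
V = 155, E = 412
V + E = 567


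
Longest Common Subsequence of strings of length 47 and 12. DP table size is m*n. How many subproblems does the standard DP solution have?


DP table indexed by positions in both strings.
First string: 47 positions
Second string: 12 positions
Total = 47 * 12 = 564


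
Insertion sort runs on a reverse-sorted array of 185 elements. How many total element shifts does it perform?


Sum of shifts = 1 + 2 + 3 + ... + 184
= 185 * 184 / 2
= 34040 / 2
= 17020


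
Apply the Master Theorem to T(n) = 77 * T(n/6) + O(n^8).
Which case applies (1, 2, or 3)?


The Master Theorem: T(n) = a*T(n/b) + O(n^c)
  a = 77, b = 6, c = 8
log_b(a) = log_6(77) ~ 2.424
Compare b^c with a: 6^8 = 1679616 > 77, so c > log_b(a).
Since c > log_b(a), Case 3 applies.
T(n) = O(n^8)
Master Theorem case = 3


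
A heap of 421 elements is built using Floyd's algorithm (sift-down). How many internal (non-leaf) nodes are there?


Leaf nodes occupy roughly half the array.
Sift-down is called for each internal node, starting from the last one.
Internal nodes = floor(n/2) = floor(421/2) = 210


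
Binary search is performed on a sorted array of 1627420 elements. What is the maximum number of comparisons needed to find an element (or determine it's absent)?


Binary search halves the search space each comparison:
  Step 1: search space = 1627420 -> 813710
  Step 2: search space = 813710 -> 406855
  Step 3: search space = 406855 -> 203427
  Step 4: search space = 203427 -> 101713
  Step 5: search space = 101713 -> 50856
  Step 6: search space = 50856 -> 25428
  Step 7: search space = 25428 -> 12714
  Step 8: search space = 12714 -> 6357
  Step 9: search space = 6357 -> 3178
  Step 10: search space = 3178 -> 1589
  Step 11: search space = 1589 -> 794
  Step 12: search space = 794 -> 397
  Step 13: search space = 397 -> 198
  Step 14: search space = 198 -> 99
  Step 15: search space = 99 -> 49
  Step 16: search space = 49 -> 24
  Step 17: search space = 24 -> 12
  Step 18: search space = 12 -> 6
  Step 19: search space = 6 -> 3
  Step 20: search space = 3 -> 1
  Step 21: search space = 1 (final check)
Maximum comparisons = floor(log2(1627420)) + 1 = 20 + 1 = 21


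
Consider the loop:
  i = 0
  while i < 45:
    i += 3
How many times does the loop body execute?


Starting at i = 0, each iteration adds 3.
Iterations until i >= 45:
  Iteration 1: i = 0 -> i = 3
  Iteration 2: i = 3 -> i = 6
  Iteration 3: i = 6 -> i = 9
  Iteration 4: i = 9 -> i = 12
  Iteration 5: i = 12 -> i = 15
  Iteration 6: i = 15 -> i = 18
  Iteration 7: i = 18 -> i = 21
  Iteration 8: i = 21 -> i = 24
  ... continuing ...
Total iterations = ceil(45/3) = 15


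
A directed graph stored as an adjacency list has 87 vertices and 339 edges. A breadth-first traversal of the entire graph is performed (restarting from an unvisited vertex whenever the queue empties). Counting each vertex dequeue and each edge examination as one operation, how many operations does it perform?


A full BFS traversal dequeues each vertex once and examines each edge once.
Vertex visits: 87
Edge visits: 339
V + E = 87 + 339 = 426


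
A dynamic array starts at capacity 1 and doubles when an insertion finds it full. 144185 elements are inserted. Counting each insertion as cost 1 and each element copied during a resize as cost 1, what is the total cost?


n = 144185
Insertion costs: 144185
Resizes copy 1, 2, 4, ... up to the largest power of 2 that is <= n-1 = 144184, i.e. 131072.
Copy costs = 1 + 2 + 4 + 8 + 16 + 32 + 64 + 128 + 256 + 512 + 1024 + 2048 + 4096 + 8192 + 16384 + 32768 + 65536 + 131072 = 262143
Total = 144185 + 262143 = 406328


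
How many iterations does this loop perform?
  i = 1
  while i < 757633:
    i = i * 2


The loop variable doubles each iteration:
i = 1 -> 2 -> 4 -> 8 -> 16 -> 32 -> 64 -> 128 -> 256 -> 512 -> 1024 -> 2048 -> 4096 -> 8192 -> 16384 -> 32768 -> 65536 -> 131072 -> 262144 -> 524288 -> 1048576 (stop, 1048576 >= 757633)
Number of doublings = ceil(log2(757633)) = 20
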